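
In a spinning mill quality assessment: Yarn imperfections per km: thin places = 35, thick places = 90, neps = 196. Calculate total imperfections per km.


Formula: Total = thin places + thick places + neps
Total = 35 + 90 + 196
Total = 321 imperfections/km

321 imperfections/km


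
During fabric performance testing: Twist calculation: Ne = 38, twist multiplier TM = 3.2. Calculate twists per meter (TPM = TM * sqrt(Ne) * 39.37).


Formula: TPM = TM * sqrt(Ne) * 39.37
Step 1: sqrt(Ne) = sqrt(38) = 6.1644
Step 2: TM * sqrt(Ne) = 3.2 * 6.1644 = 19.7261
Step 3: TPM = 19.7261 * 39.37 = 777 twists/m

777 twists/m


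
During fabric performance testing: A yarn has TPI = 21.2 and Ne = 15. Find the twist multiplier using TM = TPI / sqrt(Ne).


Formula: TM = TPI / sqrt(Ne)
Step 1: sqrt(Ne) = sqrt(15) = 3.873
Step 2: TM = 21.2 / 3.873 = 5.47

5.47 TM


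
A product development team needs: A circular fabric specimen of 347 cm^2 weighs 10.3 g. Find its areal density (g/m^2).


Formula: GSM = mass_g / area_m2
Step 1: Convert area: 347 cm^2 = 347 / 10000 = 0.0347 m^2
Step 2: GSM = 10.3 g / 0.0347 m^2 = 296.8 g/m^2

296.8 g/m^2


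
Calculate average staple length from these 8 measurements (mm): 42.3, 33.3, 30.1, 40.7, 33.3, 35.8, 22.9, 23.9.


Formula: Mean = sum of lengths / count
Sum = 42.3 + 33.3 + 30.1 + 40.7 + 33.3 + 35.8 + 22.9 + 23.9
Sum = 262.3 mm
Mean = 262.3 / 8 = 32.79 mm

32.79 mm


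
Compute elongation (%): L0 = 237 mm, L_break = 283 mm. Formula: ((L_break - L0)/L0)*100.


Formula: Elongation (%) = ((L_break - L0) / L0) * 100
Step 1: Extension = 283 - 237 = 46 mm
Step 2: Elongation = (46 / 237) * 100
Step 3: Elongation = 0.194093 * 100 = 19.4093% ≈ 19.4%

19.4%


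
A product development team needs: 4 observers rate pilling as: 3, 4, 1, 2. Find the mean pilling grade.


Formula: Mean = sum / count
Sum = 3 + 4 + 1 + 2 = 10
Mean = 10 / 4 = 2.5

2.5


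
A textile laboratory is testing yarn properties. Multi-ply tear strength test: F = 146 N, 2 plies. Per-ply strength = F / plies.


Formula: Per-ply strength = Total force / Number of plies
Per-ply = 146 N / 2
Per-ply = 73 N

73 N


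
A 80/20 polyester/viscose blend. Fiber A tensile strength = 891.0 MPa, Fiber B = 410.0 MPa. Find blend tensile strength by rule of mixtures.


Formula: Blend property = (fraction_A * property_A) + (fraction_B * property_B)
Step 1: Contribution A = 80/100 * 891.0 MPa = 712.8 MPa
Step 2: Contribution B = 20/100 * 410.0 MPa = 82.0 MPa
Step 3: Blend tensile strength = 712.8 + 82.0 = 794.8 MPa

794.8 MPa


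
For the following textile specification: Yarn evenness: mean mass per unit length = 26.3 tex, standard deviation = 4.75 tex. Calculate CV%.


Formula: CV% = (standard deviation / mean) * 100
Step 1: Ratio = 4.75 / 26.3 = 0.180608
Step 2: CV% = 0.180608 * 100 = 18.0608% ≈ 18.1%

18.1%


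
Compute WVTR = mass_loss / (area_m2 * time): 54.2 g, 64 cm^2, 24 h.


Formula: WVTR = mass_loss / (area * time)
Step 1: Convert area: 64 cm^2 = 0.0064 m^2
Step 2: WVTR = 54.2 g / (0.0064 m^2 * 24 h)
Step 3: WVTR = 54.2 / 0.1536 = 352.9 g/m^2/h

352.9 g/m^2/h


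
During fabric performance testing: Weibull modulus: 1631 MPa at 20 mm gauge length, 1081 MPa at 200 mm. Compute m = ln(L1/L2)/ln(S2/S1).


Formula: m = ln(L1/L2) / ln(S2/S1)
Step 1: ln(L1/L2) = ln(20/200) = -2.30259
Step 2: S2/S1 = 1081/1631 = 0.66278
Step 3: ln(S2/S1) = ln(0.66278) = -0.41131
Step 4: m = -2.30259 / -0.41131 = 5.60

5.60 (Weibull m)


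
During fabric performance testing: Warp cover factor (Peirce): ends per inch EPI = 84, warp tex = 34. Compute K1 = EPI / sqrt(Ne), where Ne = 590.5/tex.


Formula: K1 = EPI / sqrt(Ne), with Ne = 590.5 / tex_warp
Step 1: Ne = 590.5 / 34 = 17.368
Step 2: sqrt(Ne) = sqrt(17.368) = 4.1675
Step 3: K1 = 84 / 4.1675 = 20.2

20.2


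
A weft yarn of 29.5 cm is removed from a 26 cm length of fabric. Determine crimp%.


Formula: Crimp% = ((L_yarn - L_fabric) / L_fabric) * 100
Step 1: Extension = 29.5 - 26 = 3.5 cm
Step 2: Crimp% = (3.5 / 26) * 100
Step 3: Crimp% = 0.134615 * 100 = 13.4615% ≈ 13.5%

13.5%


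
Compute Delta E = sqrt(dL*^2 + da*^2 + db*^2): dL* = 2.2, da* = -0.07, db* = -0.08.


Formula: Delta E = sqrt(dL*^2 + da*^2 + db*^2)
Step 1: dL*^2 = 2.2^2 = 4.84
Step 2: da*^2 = (-0.07)^2 = 0.0049
Step 3: db*^2 = (-0.08)^2 = 0.0064
Step 4: Sum = 4.84 + 0.0049 + 0.0064 = 4.8513
Step 5: Delta E = sqrt(4.8513) = 2.2

2.2 Delta E


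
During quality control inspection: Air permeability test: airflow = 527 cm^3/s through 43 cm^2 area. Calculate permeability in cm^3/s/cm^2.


Formula: Air Permeability = Airflow / Test Area
AP = 527 cm^3/s / 43 cm^2
AP = 12.3 cm^3/s/cm^2

12.3 cm^3/s/cm^2


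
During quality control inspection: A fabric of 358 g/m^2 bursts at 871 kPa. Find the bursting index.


Formula: Bursting Index = Bursting Strength / Fabric GSM
BI = 871 kPa / 358 g/m^2
BI = 2.433 kPa/(g/m^2)

2.433 kPa/(g/m^2)


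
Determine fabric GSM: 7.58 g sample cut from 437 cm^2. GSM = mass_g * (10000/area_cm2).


Formula: GSM = mass_g / area_m2
Step 1: Convert area: 437 cm^2 = 437 / 10000 = 0.0437 m^2
Step 2: GSM = 7.58 g / 0.0437 m^2 = 173.5 g/m^2

173.5 g/m^2


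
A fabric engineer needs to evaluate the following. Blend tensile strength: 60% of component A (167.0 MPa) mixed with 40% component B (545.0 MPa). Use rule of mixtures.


Formula: Blend property = (fraction_A * property_A) + (fraction_B * property_B)
Step 1: Contribution A = 60/100 * 167.0 MPa = 100.2 MPa
Step 2: Contribution B = 40/100 * 545.0 MPa = 218.0 MPa
Step 3: Blend tensile strength = 100.2 + 218.0 = 318.2 MPa

318.2 MPa


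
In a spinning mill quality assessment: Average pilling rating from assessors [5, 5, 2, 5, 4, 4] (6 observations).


Formula: Mean = sum / count
Sum = 5 + 5 + 2 + 5 + 4 + 4 = 25
Mean = 25 / 6 = 4.2

4.2


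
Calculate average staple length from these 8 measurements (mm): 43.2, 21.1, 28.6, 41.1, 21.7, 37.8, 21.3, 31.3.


Formula: Mean = sum of lengths / count
Sum = 43.2 + 21.1 + 28.6 + 41.1 + 21.7 + 37.8 + 21.3 + 31.3
Sum = 246.1 mm
Mean = 246.1 / 8 = 30.76 mm

30.76 mm


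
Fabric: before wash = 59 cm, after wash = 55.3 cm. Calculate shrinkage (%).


Formula: Shrinkage% = ((L_before - L_after) / L_before) * 100
Step 1: Shrinkage = 59 - 55.3 = 3.7 cm
Step 2: Shrinkage% = (3.7 / 59) * 100
Step 3: Shrinkage% = 0.062712 * 100 = 6.2712% ≈ 6.3%

6.3%


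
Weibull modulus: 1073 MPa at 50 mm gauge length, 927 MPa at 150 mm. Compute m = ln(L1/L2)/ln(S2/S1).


Formula: m = ln(L1/L2) / ln(S2/S1)
Step 1: ln(L1/L2) = ln(50/150) = -1.09861
Step 2: S2/S1 = 927/1073 = 0.86393
Step 3: ln(S2/S1) = ln(0.86393) = -0.14626
Step 4: m = -1.09861 / -0.14626 = 7.51

7.51 (Weibull m)


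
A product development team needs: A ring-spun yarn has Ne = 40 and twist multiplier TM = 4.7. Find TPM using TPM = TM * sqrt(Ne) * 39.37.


Formula: TPM = TM * sqrt(Ne) * 39.37
Step 1: sqrt(Ne) = sqrt(40) = 6.3246
Step 2: TM * sqrt(Ne) = 4.7 * 6.3246 = 29.7256
Step 3: TPM = 29.7256 * 39.37 = 1170 twists/m

1170 twists/m


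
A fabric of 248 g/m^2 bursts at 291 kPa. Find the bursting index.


Formula: Bursting Index = Bursting Strength / Fabric GSM
BI = 291 kPa / 248 g/m^2
BI = 1.173 kPa/(g/m^2)

1.173 kPa/(g/m^2)


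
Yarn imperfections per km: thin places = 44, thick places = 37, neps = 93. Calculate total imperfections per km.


Formula: Total = thin places + thick places + neps
Total = 44 + 37 + 93
Total = 174 imperfections/km

174 imperfections/km


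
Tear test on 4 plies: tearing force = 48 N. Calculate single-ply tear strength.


Formula: Per-ply strength = Total force / Number of plies
Per-ply = 48 N / 4
Per-ply = 12 N

12 N


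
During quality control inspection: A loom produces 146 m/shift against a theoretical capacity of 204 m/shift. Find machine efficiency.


Formula: Efficiency% = (Actual output / Theoretical output) * 100
Efficiency% = (146 / 204) * 100
Efficiency% = 0.715686 * 100 = 71.5686% ≈ 71.6%

71.6%


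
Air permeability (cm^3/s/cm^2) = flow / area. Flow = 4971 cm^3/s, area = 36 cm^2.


Formula: Air Permeability = Airflow / Test Area
AP = 4971 cm^3/s / 36 cm^2
AP = 138.1 cm^3/s/cm^2

138.1 cm^3/s/cm^2


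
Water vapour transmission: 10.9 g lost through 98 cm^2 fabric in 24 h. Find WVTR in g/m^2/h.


Formula: WVTR = mass_loss / (area * time)
Step 1: Convert area: 98 cm^2 = 0.0098 m^2
Step 2: WVTR = 10.9 g / (0.0098 m^2 * 24 h)
Step 3: WVTR = 10.9 / 0.2352 = 46.3 g/m^2/h

46.3 g/m^2/h


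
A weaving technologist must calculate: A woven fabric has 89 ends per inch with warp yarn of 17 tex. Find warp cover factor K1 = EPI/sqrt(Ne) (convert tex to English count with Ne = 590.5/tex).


Formula: K1 = EPI / sqrt(Ne), with Ne = 590.5 / tex_warp
Step 1: Ne = 590.5 / 17 = 34.735
Step 2: sqrt(Ne) = sqrt(34.735) = 5.8936
Step 3: K1 = 89 / 5.8936 = 15.1

15.1


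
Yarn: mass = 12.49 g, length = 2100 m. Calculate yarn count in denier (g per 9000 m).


Formula: den = (mass_g / length_m) * 9000
Substituting: den = (12.49 / 2100) * 9000
Intermediate: 12.49 / 2100 = 0.00594762 g/m
den = 0.00594762 * 9000 = 53.5 denier

53.5 denier


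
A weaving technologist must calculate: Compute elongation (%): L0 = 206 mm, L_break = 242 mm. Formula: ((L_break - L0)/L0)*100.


Formula: Elongation (%) = ((L_break - L0) / L0) * 100
Step 1: Extension = 242 - 206 = 36 mm
Step 2: Elongation = (36 / 206) * 100
Step 3: Elongation = 0.174757 * 100 = 17.4757% ≈ 17.5%

17.5%


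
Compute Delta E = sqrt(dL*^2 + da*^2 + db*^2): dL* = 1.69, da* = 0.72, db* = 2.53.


Formula: Delta E = sqrt(dL*^2 + da*^2 + db*^2)
Step 1: dL*^2 = 1.69^2 = 2.8561
Step 2: da*^2 = 0.72^2 = 0.5184
Step 3: db*^2 = 2.53^2 = 6.4009
Step 4: Sum = 2.8561 + 0.5184 + 6.4009 = 9.7754
Step 5: Delta E = sqrt(9.7754) = 3.13

3.13 Delta E


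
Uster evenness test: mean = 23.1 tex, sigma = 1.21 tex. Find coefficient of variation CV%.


Formula: CV% = (standard deviation / mean) * 100
Step 1: Ratio = 1.21 / 23.1 = 0.052381
Step 2: CV% = 0.052381 * 100 = 5.2381% ≈ 5.2%

5.2%


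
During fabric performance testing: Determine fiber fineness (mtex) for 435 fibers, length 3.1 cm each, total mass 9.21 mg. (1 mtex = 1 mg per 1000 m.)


Formula: fineness (mtex) = mass (mg) / total length (km) = (mass_mg / total_length_m) * 1000
Step 1: Convert fiber length: 3.1 cm = 0.031 m
Step 2: Total fiber length = 435 * 0.031 = 13.485 m
Step 3: Linear density = 9.21 mg / 13.485 m = 0.6830 mg/m
Step 4: fineness = 0.6830 * 1000 = 683.0 mtex

683.0 mtex


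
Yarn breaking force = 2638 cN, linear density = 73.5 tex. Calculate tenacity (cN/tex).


Formula: Tenacity = Breaking force / Linear density
Tenacity = 2638 cN / 73.5 tex
Tenacity = 35.89 cN/tex

35.89 cN/tex


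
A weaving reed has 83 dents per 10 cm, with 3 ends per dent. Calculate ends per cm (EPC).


Formula: EPC = (dents per 10 cm * ends per dent) / 10
Step 1: Total ends per 10 cm = 83 * 3 = 249
Step 2: EPC = 249 / 10 = 24.9 ends/cm

24.9 ends/cm


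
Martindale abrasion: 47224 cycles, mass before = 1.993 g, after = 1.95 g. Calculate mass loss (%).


Formula: Mass loss% = ((m_before - m_after) / m_before) * 100
Step 1: Mass loss = 1.993 - 1.95 = 0.043 g
Step 2: Ratio = 0.043 / 1.993 = 0.0215755
Step 3: Mass loss% = 0.0215755 * 100 = 2.15755% ≈ 2.16%

2.16%


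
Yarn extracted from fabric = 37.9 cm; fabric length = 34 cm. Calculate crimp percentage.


Formula: Crimp% = ((L_yarn - L_fabric) / L_fabric) * 100
Step 1: Extension = 37.9 - 34 = 3.9 cm
Step 2: Crimp% = (3.9 / 34) * 100
Step 3: Crimp% = 0.114706 * 100 = 11.4706% ≈ 11.5%

11.5%


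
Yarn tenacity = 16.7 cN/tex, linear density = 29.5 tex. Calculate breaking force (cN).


Formula: Breaking force = Tenacity * Linear density
F = 16.7 cN/tex * 29.5 tex
F = 492.65 cN

492.65 cN


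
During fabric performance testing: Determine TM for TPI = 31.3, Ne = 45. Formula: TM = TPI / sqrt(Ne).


Formula: TM = TPI / sqrt(Ne)
Step 1: sqrt(Ne) = sqrt(45) = 6.7082
Step 2: TM = 31.3 / 6.7082 = 4.67

4.67 TM


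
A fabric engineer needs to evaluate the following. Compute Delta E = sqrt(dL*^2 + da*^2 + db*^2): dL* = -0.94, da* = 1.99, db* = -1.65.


Formula: Delta E = sqrt(dL*^2 + da*^2 + db*^2)
Step 1: dL*^2 = (-0.94)^2 = 0.8836
Step 2: da*^2 = 1.99^2 = 3.9601
Step 3: db*^2 = (-1.65)^2 = 2.7225
Step 4: Sum = 0.8836 + 3.9601 + 2.7225 = 7.5662
Step 5: Delta E = sqrt(7.5662) = 2.75

2.75 Delta E


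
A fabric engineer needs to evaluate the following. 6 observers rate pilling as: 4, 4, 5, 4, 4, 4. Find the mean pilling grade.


Formula: Mean = sum / count
Sum = 4 + 4 + 5 + 4 + 4 + 4 = 25
Mean = 25 / 6 = 4.2

4.2


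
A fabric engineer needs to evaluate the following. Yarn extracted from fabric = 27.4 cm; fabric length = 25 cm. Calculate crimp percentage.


Formula: Crimp% = ((L_yarn - L_fabric) / L_fabric) * 100
Step 1: Extension = 27.4 - 25 = 2.4 cm
Step 2: Crimp% = (2.4 / 25) * 100
Step 3: Crimp% = 0.096 * 100 = 9.6%

9.6%


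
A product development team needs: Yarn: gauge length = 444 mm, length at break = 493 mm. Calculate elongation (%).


Formula: Elongation (%) = ((L_break - L0) / L0) * 100
Step 1: Extension = 493 - 444 = 49 mm
Step 2: Elongation = (49 / 444) * 100
Step 3: Elongation = 0.11036 * 100 = 11.036% ≈ 11.0%

11.0%


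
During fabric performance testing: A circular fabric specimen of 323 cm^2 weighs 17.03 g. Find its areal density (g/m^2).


Formula: GSM = mass_g / area_m2
Step 1: Convert area: 323 cm^2 = 323 / 10000 = 0.0323 m^2
Step 2: GSM = 17.03 g / 0.0323 m^2 = 527.2 g/m^2

527.2 g/m^2


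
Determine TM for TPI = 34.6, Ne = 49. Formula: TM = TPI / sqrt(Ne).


Formula: TM = TPI / sqrt(Ne)
Step 1: sqrt(Ne) = sqrt(49) = 7
Step 2: TM = 34.6 / 7 = 4.94

4.94 TM


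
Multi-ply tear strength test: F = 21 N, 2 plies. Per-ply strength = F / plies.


Formula: Per-ply strength = Total force / Number of plies
Per-ply = 21 N / 2
Per-ply = 10.5 N

10.5 N


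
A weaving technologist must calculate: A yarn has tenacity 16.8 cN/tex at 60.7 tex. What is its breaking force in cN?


Formula: Breaking force = Tenacity * Linear density
F = 16.8 cN/tex * 60.7 tex
F = 1019.76 cN

1019.76 cN


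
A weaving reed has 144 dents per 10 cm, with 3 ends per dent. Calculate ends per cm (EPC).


Formula: EPC = (dents per 10 cm * ends per dent) / 10
Step 1: Total ends per 10 cm = 144 * 3 = 432
Step 2: EPC = 432 / 10 = 43.2 ends/cm

43.2 ends/cm


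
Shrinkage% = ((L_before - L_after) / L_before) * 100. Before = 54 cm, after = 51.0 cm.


Formula: Shrinkage% = ((L_before - L_after) / L_before) * 100
Step 1: Shrinkage = 54 - 51.0 = 3.0 cm
Step 2: Shrinkage% = (3.0 / 54) * 100
Step 3: Shrinkage% = 0.055556 * 100 = 5.5556% ≈ 5.6%

5.6%


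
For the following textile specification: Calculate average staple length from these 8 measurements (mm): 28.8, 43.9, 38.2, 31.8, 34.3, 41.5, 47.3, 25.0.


Formula: Mean = sum of lengths / count
Sum = 28.8 + 43.9 + 38.2 + 31.8 + 34.3 + 41.5 + 47.3 + 25.0
Sum = 290.8 mm
Mean = 290.8 / 8 = 36.35 mm

36.35 mm


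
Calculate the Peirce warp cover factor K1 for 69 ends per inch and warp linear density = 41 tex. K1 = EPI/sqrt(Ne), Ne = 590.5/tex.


Formula: K1 = EPI / sqrt(Ne), with Ne = 590.5 / tex_warp
Step 1: Ne = 590.5 / 41 = 14.402
Step 2: sqrt(Ne) = sqrt(14.402) = 3.795
Step 3: K1 = 69 / 3.795 = 18.2

18.2


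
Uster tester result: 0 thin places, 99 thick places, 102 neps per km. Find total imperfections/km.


Formula: Total = thin places + thick places + neps
Total = 0 + 99 + 102
Total = 201 imperfections/km

201 imperfections/km


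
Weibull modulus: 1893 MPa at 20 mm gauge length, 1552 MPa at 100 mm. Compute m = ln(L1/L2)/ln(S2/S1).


Formula: m = ln(L1/L2) / ln(S2/S1)
Step 1: ln(L1/L2) = ln(20/100) = -1.60944
Step 2: S2/S1 = 1552/1893 = 0.81986
Step 3: ln(S2/S1) = ln(0.81986) = -0.19862
Step 4: m = -1.60944 / -0.19862 = 8.10

8.10 (Weibull m)


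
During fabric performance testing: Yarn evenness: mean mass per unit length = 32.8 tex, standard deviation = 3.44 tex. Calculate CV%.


Formula: CV% = (standard deviation / mean) * 100
Step 1: Ratio = 3.44 / 32.8 = 0.104878
Step 2: CV% = 0.104878 * 100 = 10.4878% ≈ 10.5%

10.5%


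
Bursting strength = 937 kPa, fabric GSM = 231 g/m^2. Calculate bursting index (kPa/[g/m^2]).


Formula: Bursting Index = Bursting Strength / Fabric GSM
BI = 937 kPa / 231 g/m^2
BI = 4.056 kPa/(g/m^2)

4.056 kPa/(g/m^2)


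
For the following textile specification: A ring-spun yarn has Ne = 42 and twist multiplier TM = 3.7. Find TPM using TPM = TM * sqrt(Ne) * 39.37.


Formula: TPM = TM * sqrt(Ne) * 39.37
Step 1: sqrt(Ne) = sqrt(42) = 6.4807
Step 2: TM * sqrt(Ne) = 3.7 * 6.4807 = 23.9786
Step 3: TPM = 23.9786 * 39.37 = 944 twists/m

944 twists/m


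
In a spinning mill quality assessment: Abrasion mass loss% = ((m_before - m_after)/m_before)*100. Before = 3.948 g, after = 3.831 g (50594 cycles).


Formula: Mass loss% = ((m_before - m_after) / m_before) * 100
Step 1: Mass loss = 3.948 - 3.831 = 0.117 g
Step 2: Ratio = 0.117 / 3.948 = 0.0296353
Step 3: Mass loss% = 0.0296353 * 100 = 2.96353% ≈ 2.96%

2.96%


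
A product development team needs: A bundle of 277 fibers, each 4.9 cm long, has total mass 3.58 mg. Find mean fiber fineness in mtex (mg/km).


Formula: fineness (mtex) = mass (mg) / total length (km) = (mass_mg / total_length_m) * 1000
Step 1: Convert fiber length: 4.9 cm = 0.049 m
Step 2: Total fiber length = 277 * 0.049 = 13.573 m
Step 3: Linear density = 3.58 mg / 13.573 m = 0.2638 mg/m
Step 4: fineness = 0.2638 * 1000 = 263.8 mtex

263.8 mtex


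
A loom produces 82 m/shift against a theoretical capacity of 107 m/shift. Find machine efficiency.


Formula: Efficiency% = (Actual output / Theoretical output) * 100
Efficiency% = (82 / 107) * 100
Efficiency% = 0.766355 * 100 = 76.6355% ≈ 76.6%

76.6%


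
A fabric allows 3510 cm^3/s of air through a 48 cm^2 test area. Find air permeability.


Formula: Air Permeability = Airflow / Test Area
AP = 3510 cm^3/s / 48 cm^2
AP = 73.1 cm^3/s/cm^2

73.1 cm^3/s/cm^2


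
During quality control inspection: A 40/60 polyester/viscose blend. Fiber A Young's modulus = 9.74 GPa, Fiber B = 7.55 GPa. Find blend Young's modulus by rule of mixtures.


Formula: Blend property = (fraction_A * property_A) + (fraction_B * property_B)
Step 1: Contribution A = 40/100 * 9.74 GPa = 3.896 GPa
Step 2: Contribution B = 60/100 * 7.55 GPa = 4.53 GPa
Step 3: Blend Young's modulus = 3.896 + 4.53 = 8.426 GPa

8.426 GPa


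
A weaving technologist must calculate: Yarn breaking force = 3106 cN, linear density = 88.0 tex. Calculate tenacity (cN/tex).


Formula: Tenacity = Breaking force / Linear density
Tenacity = 3106 cN / 88.0 tex
Tenacity = 35.30 cN/tex

35.30 cN/tex


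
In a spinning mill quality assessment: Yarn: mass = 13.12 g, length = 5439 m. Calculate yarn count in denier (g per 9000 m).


Formula: den = (mass_g / length_m) * 9000
Substituting: den = (13.12 / 5439) * 9000
Intermediate: 13.12 / 5439 = 0.00241221 g/m
den = 0.00241221 * 9000 = 21.7 denier

21.7 denier


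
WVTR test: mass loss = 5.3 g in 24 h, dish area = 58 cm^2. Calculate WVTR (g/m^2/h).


Formula: WVTR = mass_loss / (area * time)
Step 1: Convert area: 58 cm^2 = 0.0058 m^2
Step 2: WVTR = 5.3 g / (0.0058 m^2 * 24 h)
Step 3: WVTR = 5.3 / 0.1392 = 38.1 g/m^2/h

38.1 g/m^2/h


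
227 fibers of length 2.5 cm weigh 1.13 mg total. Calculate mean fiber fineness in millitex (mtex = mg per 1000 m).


Formula: fineness (mtex) = mass (mg) / total length (km) = (mass_mg / total_length_m) * 1000
Step 1: Convert fiber length: 2.5 cm = 0.025 m
Step 2: Total fiber length = 227 * 0.025 = 5.675 m
Step 3: Linear density = 1.13 mg / 5.675 m = 0.1991 mg/m
Step 4: fineness = 0.1991 * 1000 = 199.1 mtex

199.1 mtex


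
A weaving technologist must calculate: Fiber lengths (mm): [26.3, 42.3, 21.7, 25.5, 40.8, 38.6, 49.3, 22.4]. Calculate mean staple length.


Formula: Mean = sum of lengths / count
Sum = 26.3 + 42.3 + 21.7 + 25.5 + 40.8 + 38.6 + 49.3 + 22.4
Sum = 266.9 mm
Mean = 266.9 / 8 = 33.36 mm

33.36 mm


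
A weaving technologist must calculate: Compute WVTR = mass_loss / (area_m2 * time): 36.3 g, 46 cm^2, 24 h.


Formula: WVTR = mass_loss / (area * time)
Step 1: Convert area: 46 cm^2 = 0.0046 m^2
Step 2: WVTR = 36.3 g / (0.0046 m^2 * 24 h)
Step 3: WVTR = 36.3 / 0.1104 = 328.8 g/m^2/h

328.8 g/m^2/h


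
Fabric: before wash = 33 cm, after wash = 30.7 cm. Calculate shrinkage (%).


Formula: Shrinkage% = ((L_before - L_after) / L_before) * 100
Step 1: Shrinkage = 33 - 30.7 = 2.3 cm
Step 2: Shrinkage% = (2.3 / 33) * 100
Step 3: Shrinkage% = 0.069697 * 100 = 6.9697% ≈ 7.0%

7.0%


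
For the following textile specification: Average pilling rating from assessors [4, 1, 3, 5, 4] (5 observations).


Formula: Mean = sum / count
Sum = 4 + 1 + 3 + 5 + 4 = 17
Mean = 17 / 5 = 3.4

3.4


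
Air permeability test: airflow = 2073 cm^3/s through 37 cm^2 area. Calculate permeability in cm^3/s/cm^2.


Formula: Air Permeability = Airflow / Test Area
AP = 2073 cm^3/s / 37 cm^2
AP = 56.0 cm^3/s/cm^2

56.0 cm^3/s/cm^2


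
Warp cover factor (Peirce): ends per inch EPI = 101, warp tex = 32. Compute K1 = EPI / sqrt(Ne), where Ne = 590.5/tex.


Formula: K1 = EPI / sqrt(Ne), with Ne = 590.5 / tex_warp
Step 1: Ne = 590.5 / 32 = 18.453
Step 2: sqrt(Ne) = sqrt(18.453) = 4.2957
Step 3: K1 = 101 / 4.2957 = 23.5

23.5


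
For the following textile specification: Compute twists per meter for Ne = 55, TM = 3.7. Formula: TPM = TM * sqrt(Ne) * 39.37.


Formula: TPM = TM * sqrt(Ne) * 39.37
Step 1: sqrt(Ne) = sqrt(55) = 7.4162
Step 2: TM * sqrt(Ne) = 3.7 * 7.4162 = 27.4399
Step 3: TPM = 27.4399 * 39.37 = 1080 twists/m

1080 twists/m


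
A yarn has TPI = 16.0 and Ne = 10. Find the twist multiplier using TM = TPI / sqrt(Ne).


Formula: TM = TPI / sqrt(Ne)
Step 1: sqrt(Ne) = sqrt(10) = 3.1623
Step 2: TM = 16.0 / 3.1623 = 5.06

5.06 TM


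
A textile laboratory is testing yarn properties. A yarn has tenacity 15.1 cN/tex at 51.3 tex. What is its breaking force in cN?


Formula: Breaking force = Tenacity * Linear density
F = 15.1 cN/tex * 51.3 tex
F = 774.63 cN

774.63 cN


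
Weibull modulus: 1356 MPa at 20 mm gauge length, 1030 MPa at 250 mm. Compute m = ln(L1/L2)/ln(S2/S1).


Formula: m = ln(L1/L2) / ln(S2/S1)
Step 1: ln(L1/L2) = ln(20/250) = -2.52573
Step 2: S2/S1 = 1030/1356 = 0.75959
Step 3: ln(S2/S1) = ln(0.75959) = -0.27498
Step 4: m = -2.52573 / -0.27498 = 9.19

9.19 (Weibull m)


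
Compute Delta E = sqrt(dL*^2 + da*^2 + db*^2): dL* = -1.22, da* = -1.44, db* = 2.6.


Formula: Delta E = sqrt(dL*^2 + da*^2 + db*^2)
Step 1: dL*^2 = (-1.22)^2 = 1.4884
Step 2: da*^2 = (-1.44)^2 = 2.0736
Step 3: db*^2 = 2.6^2 = 6.76
Step 4: Sum = 1.4884 + 2.0736 + 6.76 = 10.322
Step 5: Delta E = sqrt(10.322) = 3.21

3.21 Delta E


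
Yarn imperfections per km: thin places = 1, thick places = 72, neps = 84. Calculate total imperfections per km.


Formula: Total = thin places + thick places + neps
Total = 1 + 72 + 84
Total = 157 imperfections/km

157 imperfections/km


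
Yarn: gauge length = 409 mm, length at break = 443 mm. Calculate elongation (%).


Formula: Elongation (%) = ((L_break - L0) / L0) * 100
Step 1: Extension = 443 - 409 = 34 mm
Step 2: Elongation = (34 / 409) * 100
Step 3: Elongation = 0.08313 * 100 = 8.313% ≈ 8.3%

8.3%


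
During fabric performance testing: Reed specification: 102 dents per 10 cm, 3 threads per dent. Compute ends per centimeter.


Formula: EPC = (dents per 10 cm * ends per dent) / 10
Step 1: Total ends per 10 cm = 102 * 3 = 306
Step 2: EPC = 306 / 10 = 30.6 ends/cm

30.6 ends/cm


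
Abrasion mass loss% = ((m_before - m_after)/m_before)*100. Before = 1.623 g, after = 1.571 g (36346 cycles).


Formula: Mass loss% = ((m_before - m_after) / m_before) * 100
Step 1: Mass loss = 1.623 - 1.571 = 0.052 g
Step 2: Ratio = 0.052 / 1.623 = 0.0320394
Step 3: Mass loss% = 0.0320394 * 100 = 3.20394% ≈ 3.20%

3.20%


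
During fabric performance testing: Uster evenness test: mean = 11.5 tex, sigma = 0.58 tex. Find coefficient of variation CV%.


Formula: CV% = (standard deviation / mean) * 100
Step 1: Ratio = 0.58 / 11.5 = 0.050435
Step 2: CV% = 0.050435 * 100 = 5.0435% ≈ 5.0%

5.0%


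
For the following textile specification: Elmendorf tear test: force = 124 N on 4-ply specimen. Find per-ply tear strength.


Formula: Per-ply strength = Total force / Number of plies
Per-ply = 124 N / 4
Per-ply = 31 N

31 N


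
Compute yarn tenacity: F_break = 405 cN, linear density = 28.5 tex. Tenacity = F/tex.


Formula: Tenacity = Breaking force / Linear density
Tenacity = 405 cN / 28.5 tex
Tenacity = 14.21 cN/tex

14.21 cN/tex


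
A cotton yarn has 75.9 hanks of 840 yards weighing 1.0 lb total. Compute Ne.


Formula: Ne = hanks / mass_lb
Substituting: Ne = 75.9 / 1.0
Ne = 75.9

75.9 Ne


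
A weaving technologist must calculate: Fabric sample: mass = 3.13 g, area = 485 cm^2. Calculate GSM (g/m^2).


Formula: GSM = mass_g / area_m2
Step 1: Convert area: 485 cm^2 = 485 / 10000 = 0.0485 m^2
Step 2: GSM = 3.13 g / 0.0485 m^2 = 64.5 g/m^2

64.5 g/m^2


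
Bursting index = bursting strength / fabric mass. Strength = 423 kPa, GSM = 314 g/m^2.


Formula: Bursting Index = Bursting Strength / Fabric GSM
BI = 423 kPa / 314 g/m^2
BI = 1.347 kPa/(g/m^2)

1.347 kPa/(g/m^2)


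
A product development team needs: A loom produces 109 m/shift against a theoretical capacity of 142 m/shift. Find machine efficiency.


Formula: Efficiency% = (Actual output / Theoretical output) * 100
Efficiency% = (109 / 142) * 100
Efficiency% = 0.767606 * 100 = 76.7606% ≈ 76.8%

76.8%


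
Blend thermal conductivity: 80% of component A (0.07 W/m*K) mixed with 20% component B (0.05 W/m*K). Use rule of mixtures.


Formula: Blend property = (fraction_A * property_A) + (fraction_B * property_B)
Step 1: Contribution A = 80/100 * 0.07 W/m*K = 0.056 W/m*K
Step 2: Contribution B = 20/100 * 0.05 W/m*K = 0.01 W/m*K
Step 3: Blend thermal conductivity = 0.056 + 0.01 = 0.066 W/m*K

0.066 W/m*K


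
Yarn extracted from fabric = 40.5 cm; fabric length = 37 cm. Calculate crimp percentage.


Formula: Crimp% = ((L_yarn - L_fabric) / L_fabric) * 100
Step 1: Extension = 40.5 - 37 = 3.5 cm
Step 2: Crimp% = (3.5 / 37) * 100
Step 3: Crimp% = 0.094595 * 100 = 9.4595% ≈ 9.5%

9.5%


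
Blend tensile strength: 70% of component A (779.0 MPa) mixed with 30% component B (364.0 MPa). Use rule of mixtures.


Formula: Blend property = (fraction_A * property_A) + (fraction_B * property_B)
Step 1: Contribution A = 70/100 * 779.0 MPa = 545.3 MPa
Step 2: Contribution B = 30/100 * 364.0 MPa = 109.2 MPa
Step 3: Blend tensile strength = 545.3 + 109.2 = 654.5 MPa

654.5 MPa


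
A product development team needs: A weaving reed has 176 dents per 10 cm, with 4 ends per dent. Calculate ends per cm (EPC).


Formula: EPC = (dents per 10 cm * ends per dent) / 10
Step 1: Total ends per 10 cm = 176 * 4 = 704
Step 2: EPC = 704 / 10 = 70.4 ends/cm

70.4 ends/cm


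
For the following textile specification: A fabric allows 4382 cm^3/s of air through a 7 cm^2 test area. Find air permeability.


Formula: Air Permeability = Airflow / Test Area
AP = 4382 cm^3/s / 7 cm^2
AP = 626.0 cm^3/s/cm^2

626.0 cm^3/s/cm^2


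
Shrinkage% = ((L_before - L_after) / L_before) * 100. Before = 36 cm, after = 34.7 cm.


Formula: Shrinkage% = ((L_before - L_after) / L_before) * 100
Step 1: Shrinkage = 36 - 34.7 = 1.3 cm
Step 2: Shrinkage% = (1.3 / 36) * 100
Step 3: Shrinkage% = 0.036111 * 100 = 3.6111% ≈ 3.6%

3.6%


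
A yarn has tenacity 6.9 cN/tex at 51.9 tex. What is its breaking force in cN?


Formula: Breaking force = Tenacity * Linear density
F = 6.9 cN/tex * 51.9 tex
F = 358.11 cN

358.11 cN


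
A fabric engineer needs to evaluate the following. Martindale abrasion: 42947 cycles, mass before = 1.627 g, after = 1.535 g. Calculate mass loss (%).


Formula: Mass loss% = ((m_before - m_after) / m_before) * 100
Step 1: Mass loss = 1.627 - 1.535 = 0.092 g
Step 2: Ratio = 0.092 / 1.627 = 0.0565458
Step 3: Mass loss% = 0.0565458 * 100 = 5.65458% ≈ 5.65%

5.65%


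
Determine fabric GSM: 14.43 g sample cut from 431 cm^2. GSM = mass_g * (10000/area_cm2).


Formula: GSM = mass_g / area_m2
Step 1: Convert area: 431 cm^2 = 431 / 10000 = 0.0431 m^2
Step 2: GSM = 14.43 g / 0.0431 m^2 = 334.8 g/m^2

334.8 g/m^2


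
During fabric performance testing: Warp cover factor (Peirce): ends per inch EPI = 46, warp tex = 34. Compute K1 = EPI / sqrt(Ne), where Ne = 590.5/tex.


Formula: K1 = EPI / sqrt(Ne), with Ne = 590.5 / tex_warp
Step 1: Ne = 590.5 / 34 = 17.368
Step 2: sqrt(Ne) = sqrt(17.368) = 4.1675
Step 3: K1 = 46 / 4.1675 = 11.0

11.0


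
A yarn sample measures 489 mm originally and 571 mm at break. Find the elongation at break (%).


Formula: Elongation (%) = ((L_break - L0) / L0) * 100
Step 1: Extension = 571 - 489 = 82 mm
Step 2: Elongation = (82 / 489) * 100
Step 3: Elongation = 0.167689 * 100 = 16.7689% ≈ 16.8%

16.8%


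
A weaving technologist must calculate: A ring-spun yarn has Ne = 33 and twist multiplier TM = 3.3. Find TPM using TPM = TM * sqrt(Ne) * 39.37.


Formula: TPM = TM * sqrt(Ne) * 39.37
Step 1: sqrt(Ne) = sqrt(33) = 5.7446
Step 2: TM * sqrt(Ne) = 3.3 * 5.7446 = 18.9572
Step 3: TPM = 18.9572 * 39.37 = 746 twists/m

746 twists/m


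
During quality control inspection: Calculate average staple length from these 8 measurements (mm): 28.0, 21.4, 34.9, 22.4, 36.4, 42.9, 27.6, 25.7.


Formula: Mean = sum of lengths / count
Sum = 28.0 + 21.4 + 34.9 + 22.4 + 36.4 + 42.9 + 27.6 + 25.7
Sum = 239.3 mm
Mean = 239.3 / 8 = 29.91 mm

29.91 mm


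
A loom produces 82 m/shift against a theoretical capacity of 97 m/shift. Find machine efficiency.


Formula: Efficiency% = (Actual output / Theoretical output) * 100
Efficiency% = (82 / 97) * 100
Efficiency% = 0.845361 * 100 = 84.5361% ≈ 84.5%

84.5%


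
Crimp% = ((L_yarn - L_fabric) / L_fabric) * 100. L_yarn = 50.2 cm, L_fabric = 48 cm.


Formula: Crimp% = ((L_yarn - L_fabric) / L_fabric) * 100
Step 1: Extension = 50.2 - 48 = 2.2 cm
Step 2: Crimp% = (2.2 / 48) * 100
Step 3: Crimp% = 0.045833 * 100 = 4.5833% ≈ 4.6%

4.6%


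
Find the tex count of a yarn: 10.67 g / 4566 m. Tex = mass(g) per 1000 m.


Formula: Tex = (mass_g / length_m) * 1000
Substituting: Tex = (10.67 / 4566) * 1000
Intermediate: 10.67 / 4566 = 0.00233684 g/m
Tex = 0.00233684 * 1000 = 2.34 tex

2.34 tex


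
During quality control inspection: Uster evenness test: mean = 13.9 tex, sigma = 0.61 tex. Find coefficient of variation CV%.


Formula: CV% = (standard deviation / mean) * 100
Step 1: Ratio = 0.61 / 13.9 = 0.043885
Step 2: CV% = 0.043885 * 100 = 4.3885% ≈ 4.4%

4.4%


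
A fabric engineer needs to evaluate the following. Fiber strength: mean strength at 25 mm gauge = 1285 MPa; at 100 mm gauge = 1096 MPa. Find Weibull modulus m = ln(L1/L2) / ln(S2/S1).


Formula: m = ln(L1/L2) / ln(S2/S1)
Step 1: ln(L1/L2) = ln(25/100) = -1.38629
Step 2: S2/S1 = 1096/1285 = 0.85292
Step 3: ln(S2/S1) = ln(0.85292) = -0.15909
Step 4: m = -1.38629 / -0.15909 = 8.71

8.71 (Weibull m)


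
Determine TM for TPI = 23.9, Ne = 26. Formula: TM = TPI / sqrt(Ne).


Formula: TM = TPI / sqrt(Ne)
Step 1: sqrt(Ne) = sqrt(26) = 5.099
Step 2: TM = 23.9 / 5.099 = 4.69

4.69 TM


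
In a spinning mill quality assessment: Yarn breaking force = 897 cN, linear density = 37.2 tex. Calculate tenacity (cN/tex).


Formula: Tenacity = Breaking force / Linear density
Tenacity = 897 cN / 37.2 tex
Tenacity = 24.11 cN/tex

24.11 cN/tex


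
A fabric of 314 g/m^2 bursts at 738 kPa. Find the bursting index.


Formula: Bursting Index = Bursting Strength / Fabric GSM
BI = 738 kPa / 314 g/m^2
BI = 2.350 kPa/(g/m^2)

2.350 kPa/(g/m^2)


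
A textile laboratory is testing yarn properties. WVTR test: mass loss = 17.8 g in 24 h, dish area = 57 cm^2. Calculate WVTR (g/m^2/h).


Formula: WVTR = mass_loss / (area * time)
Step 1: Convert area: 57 cm^2 = 0.0057 m^2
Step 2: WVTR = 17.8 g / (0.0057 m^2 * 24 h)
Step 3: WVTR = 17.8 / 0.1368 = 130.1 g/m^2/h

130.1 g/m^2/h


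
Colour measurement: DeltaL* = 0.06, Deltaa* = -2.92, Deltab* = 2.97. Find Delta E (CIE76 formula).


Formula: Delta E = sqrt(dL*^2 + da*^2 + db*^2)
Step 1: dL*^2 = 0.06^2 = 0.0036
Step 2: da*^2 = (-2.92)^2 = 8.5264
Step 3: db*^2 = 2.97^2 = 8.8209
Step 4: Sum = 0.0036 + 8.5264 + 8.8209 = 17.3509
Step 5: Delta E = sqrt(17.3509) = 4.17

4.17 Delta E


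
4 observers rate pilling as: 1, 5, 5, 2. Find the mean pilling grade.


Formula: Mean = sum / count
Sum = 1 + 5 + 5 + 2 = 13
Mean = 13 / 4 = 3.3

3.3


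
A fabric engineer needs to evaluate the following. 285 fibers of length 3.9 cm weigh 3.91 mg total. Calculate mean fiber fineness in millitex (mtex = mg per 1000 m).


Formula: fineness (mtex) = mass (mg) / total length (km) = (mass_mg / total_length_m) * 1000
Step 1: Convert fiber length: 3.9 cm = 0.039 m
Step 2: Total fiber length = 285 * 0.039 = 11.115 m
Step 3: Linear density = 3.91 mg / 11.115 m = 0.3518 mg/m
Step 4: fineness = 0.3518 * 1000 = 351.8 mtex

351.8 mtex


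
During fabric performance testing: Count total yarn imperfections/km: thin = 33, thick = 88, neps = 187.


Formula: Total = thin places + thick places + neps
Total = 33 + 88 + 187
Total = 308 imperfections/km

308 imperfections/km


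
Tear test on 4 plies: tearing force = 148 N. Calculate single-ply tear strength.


Formula: Per-ply strength = Total force / Number of plies
Per-ply = 148 N / 4
Per-ply = 37 N

37 N


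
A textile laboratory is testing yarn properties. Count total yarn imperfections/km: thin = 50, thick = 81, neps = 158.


Formula: Total = thin places + thick places + neps
Total = 50 + 81 + 158
Total = 289 imperfections/km

289 imperfections/km


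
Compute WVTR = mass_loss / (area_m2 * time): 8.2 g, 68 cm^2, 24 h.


Formula: WVTR = mass_loss / (area * time)
Step 1: Convert area: 68 cm^2 = 0.0068 m^2
Step 2: WVTR = 8.2 g / (0.0068 m^2 * 24 h)
Step 3: WVTR = 8.2 / 0.1632 = 50.2 g/m^2/h

50.2 g/m^2/h


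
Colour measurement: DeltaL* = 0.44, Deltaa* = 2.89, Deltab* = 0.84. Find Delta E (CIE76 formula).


Formula: Delta E = sqrt(dL*^2 + da*^2 + db*^2)
Step 1: dL*^2 = 0.44^2 = 0.1936
Step 2: da*^2 = 2.89^2 = 8.3521
Step 3: db*^2 = 0.84^2 = 0.7056
Step 4: Sum = 0.1936 + 8.3521 + 0.7056 = 9.2513
Step 5: Delta E = sqrt(9.2513) = 3.04

3.04 Delta E


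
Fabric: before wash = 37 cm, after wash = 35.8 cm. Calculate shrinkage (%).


Formula: Shrinkage% = ((L_before - L_after) / L_before) * 100
Step 1: Shrinkage = 37 - 35.8 = 1.2 cm
Step 2: Shrinkage% = (1.2 / 37) * 100
Step 3: Shrinkage% = 0.032432 * 100 = 3.2432% ≈ 3.2%

3.2%


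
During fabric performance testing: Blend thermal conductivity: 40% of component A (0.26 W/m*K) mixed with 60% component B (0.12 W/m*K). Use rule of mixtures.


Formula: Blend property = (fraction_A * property_A) + (fraction_B * property_B)
Step 1: Contribution A = 40/100 * 0.26 W/m*K = 0.104 W/m*K
Step 2: Contribution B = 60/100 * 0.12 W/m*K = 0.072 W/m*K
Step 3: Blend thermal conductivity = 0.104 + 0.072 = 0.176 W/m*K

0.176 W/m*K


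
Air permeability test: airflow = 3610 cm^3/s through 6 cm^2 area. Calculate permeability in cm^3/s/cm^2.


Formula: Air Permeability = Airflow / Test Area
AP = 3610 cm^3/s / 6 cm^2
AP = 601.7 cm^3/s/cm^2

601.7 cm^3/s/cm^2


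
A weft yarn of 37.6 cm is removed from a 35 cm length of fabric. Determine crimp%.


Formula: Crimp% = ((L_yarn - L_fabric) / L_fabric) * 100
Step 1: Extension = 37.6 - 35 = 2.6 cm
Step 2: Crimp% = (2.6 / 35) * 100
Step 3: Crimp% = 0.074286 * 100 = 7.4286% ≈ 7.4%

7.4%


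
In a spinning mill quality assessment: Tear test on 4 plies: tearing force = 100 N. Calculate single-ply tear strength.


Formula: Per-ply strength = Total force / Number of plies
Per-ply = 100 N / 4
Per-ply = 25 N

25 N


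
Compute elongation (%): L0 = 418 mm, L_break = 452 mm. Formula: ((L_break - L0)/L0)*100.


Formula: Elongation (%) = ((L_break - L0) / L0) * 100
Step 1: Extension = 452 - 418 = 34 mm
Step 2: Elongation = (34 / 418) * 100
Step 3: Elongation = 0.08134 * 100 = 8.134% ≈ 8.1%

8.1%


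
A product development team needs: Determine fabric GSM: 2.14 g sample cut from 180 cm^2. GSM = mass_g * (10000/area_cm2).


Formula: GSM = mass_g / area_m2
Step 1: Convert area: 180 cm^2 = 180 / 10000 = 0.018 m^2
Step 2: GSM = 2.14 g / 0.018 m^2 = 118.9 g/m^2

118.9 g/m^2


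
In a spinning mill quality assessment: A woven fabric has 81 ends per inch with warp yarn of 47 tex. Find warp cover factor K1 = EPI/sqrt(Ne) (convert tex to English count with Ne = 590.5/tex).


Formula: K1 = EPI / sqrt(Ne), with Ne = 590.5 / tex_warp
Step 1: Ne = 590.5 / 47 = 12.564
Step 2: sqrt(Ne) = sqrt(12.564) = 3.5446
Step 3: K1 = 81 / 3.5446 = 22.9

22.9


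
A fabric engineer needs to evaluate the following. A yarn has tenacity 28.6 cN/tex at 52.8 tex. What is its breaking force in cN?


Formula: Breaking force = Tenacity * Linear density
F = 28.6 cN/tex * 52.8 tex
F = 1510.08 cN

1510.08 cN


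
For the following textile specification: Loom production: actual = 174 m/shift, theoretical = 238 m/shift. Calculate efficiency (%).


Formula: Efficiency% = (Actual output / Theoretical output) * 100
Efficiency% = (174 / 238) * 100
Efficiency% = 0.731092 * 100 = 73.1092% ≈ 73.1%

73.1%


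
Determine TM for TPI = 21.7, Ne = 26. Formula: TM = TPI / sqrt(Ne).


Formula: TM = TPI / sqrt(Ne)
Step 1: sqrt(Ne) = sqrt(26) = 5.099
Step 2: TM = 21.7 / 5.099 = 4.26

4.26 TM


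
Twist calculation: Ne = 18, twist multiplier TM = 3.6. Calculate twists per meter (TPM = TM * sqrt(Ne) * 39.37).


Formula: TPM = TM * sqrt(Ne) * 39.37
Step 1: sqrt(Ne) = sqrt(18) = 4.2426
Step 2: TM * sqrt(Ne) = 3.6 * 4.2426 = 15.2734
Step 3: TPM = 15.2734 * 39.37 = 601 twists/m

601 twists/m


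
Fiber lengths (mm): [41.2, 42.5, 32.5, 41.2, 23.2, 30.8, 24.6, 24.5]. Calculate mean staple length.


Formula: Mean = sum of lengths / count
Sum = 41.2 + 42.5 + 32.5 + 41.2 + 23.2 + 30.8 + 24.6 + 24.5
Sum = 260.5 mm
Mean = 260.5 / 8 = 32.56 mm

32.56 mm


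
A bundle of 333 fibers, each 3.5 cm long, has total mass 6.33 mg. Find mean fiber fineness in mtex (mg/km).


Formula: fineness (mtex) = mass (mg) / total length (km) = (mass_mg / total_length_m) * 1000
Step 1: Convert fiber length: 3.5 cm = 0.035 m
Step 2: Total fiber length = 333 * 0.035 = 11.655 m
Step 3: Linear density = 6.33 mg / 11.655 m = 0.5431 mg/m
Step 4: fineness = 0.5431 * 1000 = 543.1 mtex

543.1 mtex


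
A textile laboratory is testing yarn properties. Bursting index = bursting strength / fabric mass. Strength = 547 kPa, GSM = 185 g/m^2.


Formula: Bursting Index = Bursting Strength / Fabric GSM
BI = 547 kPa / 185 g/m^2
BI = 2.957 kPa/(g/m^2)

2.957 kPa/(g/m^2)


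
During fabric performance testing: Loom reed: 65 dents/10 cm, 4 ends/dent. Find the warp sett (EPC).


Formula: EPC = (dents per 10 cm * ends per dent) / 10
Step 1: Total ends per 10 cm = 65 * 4 = 260
Step 2: EPC = 260 / 10 = 26.0 ends/cm

26.0 ends/cm


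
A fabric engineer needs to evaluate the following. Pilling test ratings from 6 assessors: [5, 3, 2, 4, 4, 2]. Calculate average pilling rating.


Formula: Mean = sum / count
Sum = 5 + 3 + 2 + 4 + 4 + 2 = 20
Mean = 20 / 6 = 3.3

3.3


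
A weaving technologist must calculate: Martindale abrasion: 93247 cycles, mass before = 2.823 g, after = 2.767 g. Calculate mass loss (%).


Formula: Mass loss% = ((m_before - m_after) / m_before) * 100
Step 1: Mass loss = 2.823 - 2.767 = 0.056 g
Step 2: Ratio = 0.056 / 2.823 = 0.0198371
Step 3: Mass loss% = 0.0198371 * 100 = 1.98371% ≈ 1.98%

1.98%
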